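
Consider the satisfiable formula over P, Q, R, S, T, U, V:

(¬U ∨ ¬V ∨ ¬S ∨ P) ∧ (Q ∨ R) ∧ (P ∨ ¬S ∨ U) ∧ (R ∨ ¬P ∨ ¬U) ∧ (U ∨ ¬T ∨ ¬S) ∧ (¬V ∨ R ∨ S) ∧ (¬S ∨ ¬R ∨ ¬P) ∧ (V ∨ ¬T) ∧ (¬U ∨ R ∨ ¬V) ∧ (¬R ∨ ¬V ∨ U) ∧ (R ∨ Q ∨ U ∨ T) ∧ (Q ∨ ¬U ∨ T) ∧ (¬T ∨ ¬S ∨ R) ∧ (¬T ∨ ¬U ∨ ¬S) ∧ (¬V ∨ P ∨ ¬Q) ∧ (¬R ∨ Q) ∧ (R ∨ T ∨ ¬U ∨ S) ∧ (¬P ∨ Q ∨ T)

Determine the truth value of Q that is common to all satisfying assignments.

True

Suppose Q = False.
(R) alone gives R = True.
But (¬R) is also a unit clause — contradiction.
So every satisfying assignment has Q = True.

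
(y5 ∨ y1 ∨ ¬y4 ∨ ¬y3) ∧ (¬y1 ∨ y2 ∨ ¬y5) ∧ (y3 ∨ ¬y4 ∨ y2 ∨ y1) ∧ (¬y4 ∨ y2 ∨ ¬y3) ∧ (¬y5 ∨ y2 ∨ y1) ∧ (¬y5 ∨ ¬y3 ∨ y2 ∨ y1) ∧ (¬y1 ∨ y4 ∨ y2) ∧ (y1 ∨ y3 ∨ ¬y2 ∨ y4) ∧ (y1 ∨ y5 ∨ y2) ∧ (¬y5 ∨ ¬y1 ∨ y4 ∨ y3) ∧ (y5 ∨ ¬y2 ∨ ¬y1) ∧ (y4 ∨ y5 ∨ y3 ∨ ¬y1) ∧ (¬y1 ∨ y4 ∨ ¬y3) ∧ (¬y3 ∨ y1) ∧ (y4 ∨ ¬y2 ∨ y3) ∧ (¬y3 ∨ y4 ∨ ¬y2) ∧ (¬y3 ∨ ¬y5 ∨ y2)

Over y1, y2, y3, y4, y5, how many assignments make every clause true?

5

There are 2^5 = 32 truth assignments over (y1, y2, y3, y4, y5).
Split on y1. With y1 = True, the clauses containing y1 are satisfied and ¬y1 drops from the rest; 3 of the 2^4 = 16 assignments to the other variables satisfy what remains.
With y1 = False, by the same count on the reduced clause set, 2 assignments work.
Total: 3 + 2 = 5.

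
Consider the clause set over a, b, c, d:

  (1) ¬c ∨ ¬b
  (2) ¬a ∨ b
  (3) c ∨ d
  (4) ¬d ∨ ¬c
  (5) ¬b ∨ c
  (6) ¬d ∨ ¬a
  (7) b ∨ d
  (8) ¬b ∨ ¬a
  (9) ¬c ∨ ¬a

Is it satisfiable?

Case c = False:
The clause (d) is unit, so d = True.
The clause (¬b) is unit, so b = False.
The clause (¬a) is unit, so a = False.
All clauses are satisfied.
A satisfying assignment: a ↦ False, b ↦ False, c ↦ False, d ↦ True.

Yes, satisfiable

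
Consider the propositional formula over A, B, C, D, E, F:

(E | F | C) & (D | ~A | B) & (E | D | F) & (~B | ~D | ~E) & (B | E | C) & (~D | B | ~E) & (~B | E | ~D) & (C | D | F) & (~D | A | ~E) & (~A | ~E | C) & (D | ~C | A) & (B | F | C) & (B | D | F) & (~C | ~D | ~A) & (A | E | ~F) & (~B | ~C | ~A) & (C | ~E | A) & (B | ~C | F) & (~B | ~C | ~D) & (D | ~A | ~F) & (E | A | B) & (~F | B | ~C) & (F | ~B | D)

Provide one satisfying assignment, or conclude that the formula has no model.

Branch on E: set E = 1.
Branch on B: set B = 0.
The clause (~D) is unit, so D = 0.
The clause (~A) is unit, so A = 0.
The clause (~C) is unit, so C = 0.
But (C) is also a unit clause — contradiction.
That branch fails; take B = 1 instead.
The clause (~D) is unit, so D = 0.
The clause (F) is unit, so F = 1.
The clause (~A) is unit, so A = 0.
The clause (~C) is unit, so C = 0.
But (C) is also a unit clause — contradiction.
Both values of B lead to a conflict.
That branch fails; take E = 0 instead.
Branch on F: set F = 1.
The clause (A) is unit, so A = 1.
The clause (D) is unit, so D = 1.
The clause (~B) is unit, so B = 0.
The clause (C) is unit, so C = 1.
But (~C) is also a unit clause — contradiction.
That branch fails; take F = 0 instead.
The clause (C) is unit, so C = 1.
The clause (D) is unit, so D = 1.
The clause (~B) is unit, so B = 0.
But (B) is also a unit clause — contradiction.
Both values of F lead to a conflict.
Both values of E lead to a conflict.

UNSATISFIABLE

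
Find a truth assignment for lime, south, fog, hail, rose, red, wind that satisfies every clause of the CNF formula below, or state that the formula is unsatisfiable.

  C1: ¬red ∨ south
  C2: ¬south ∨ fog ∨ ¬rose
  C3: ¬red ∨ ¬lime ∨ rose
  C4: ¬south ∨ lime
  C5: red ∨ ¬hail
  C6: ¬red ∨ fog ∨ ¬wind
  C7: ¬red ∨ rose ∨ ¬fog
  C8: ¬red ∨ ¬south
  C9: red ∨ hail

Branch on red: set red = False.
From the singleton clause (¬hail), hail = False.
But (hail) is also a unit clause — contradiction.
Undo red and try red = True.
From the singleton clause (south), south = True.
But (¬south) is also a unit clause — contradiction.
Either choice for red ends in contradiction.

UNSATISFIABLE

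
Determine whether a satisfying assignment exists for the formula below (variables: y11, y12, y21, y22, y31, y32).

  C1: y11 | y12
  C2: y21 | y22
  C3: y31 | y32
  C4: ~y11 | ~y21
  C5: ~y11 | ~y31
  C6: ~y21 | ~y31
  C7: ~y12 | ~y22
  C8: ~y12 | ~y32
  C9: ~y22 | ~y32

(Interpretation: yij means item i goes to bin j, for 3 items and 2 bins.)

No, unsatisfiable

Try y11 = 1.
The clause (~y21) is unit, so y21 = 0.
The clause (y22) is unit, so y22 = 1.
The clause (~y31) is unit, so y31 = 0.
The clause (y32) is unit, so y32 = 1.
But (~y32) is also a unit clause — contradiction.
Backtrack on y11: now try y11 = 0.
The clause (y12) is unit, so y12 = 1.
The clause (~y22) is unit, so y22 = 0.
The clause (y21) is unit, so y21 = 1.
The clause (~y31) is unit, so y31 = 0.
The clause (y32) is unit, so y32 = 1.
But (~y32) is also a unit clause — contradiction.
Either choice for y11 ends in contradiction.
No assignment satisfies every clause.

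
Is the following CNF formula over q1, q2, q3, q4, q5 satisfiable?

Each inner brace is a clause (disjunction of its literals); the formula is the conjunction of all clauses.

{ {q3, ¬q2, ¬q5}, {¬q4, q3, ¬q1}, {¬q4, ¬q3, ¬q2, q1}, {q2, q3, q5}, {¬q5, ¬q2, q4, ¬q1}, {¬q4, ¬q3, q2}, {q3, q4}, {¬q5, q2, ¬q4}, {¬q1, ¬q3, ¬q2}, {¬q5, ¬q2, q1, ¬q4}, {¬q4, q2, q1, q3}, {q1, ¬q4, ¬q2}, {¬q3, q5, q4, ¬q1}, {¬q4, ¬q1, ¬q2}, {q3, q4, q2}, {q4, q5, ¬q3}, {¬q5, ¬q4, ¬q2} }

Try q3 = True.
Try q4 = False.
The clause (q5) is unit, so q5 = True.
Try q2 = False.
Every clause is now satisfied; q1 is unconstrained.
A satisfying assignment: q1=True; q2=False; q3=True; q4=False; q5=True.

Satisfiable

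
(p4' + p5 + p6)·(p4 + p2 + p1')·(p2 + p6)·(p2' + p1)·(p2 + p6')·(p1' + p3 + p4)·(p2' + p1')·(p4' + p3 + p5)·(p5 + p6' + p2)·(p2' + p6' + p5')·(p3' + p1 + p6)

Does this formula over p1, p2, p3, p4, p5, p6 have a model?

No

Try p2 = 1.
Unit clause (p1) forces p1 = 1.
That conflicts with the unit clause (p1').
Undo p2 and try p2 = 0.
Unit clause (p6) forces p6 = 1.
That conflicts with the unit clause (p6').
Neither p2 = 1 nor p2 = 0 works.
No assignment satisfies every clause.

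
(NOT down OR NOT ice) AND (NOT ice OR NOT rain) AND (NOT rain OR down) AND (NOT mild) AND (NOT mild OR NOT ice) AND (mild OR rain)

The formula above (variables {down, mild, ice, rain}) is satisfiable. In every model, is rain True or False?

Suppose rain = false.
Unit clause (NOT mild) forces mild = false.
Now (mild) is unsatisfied and unit — conflict.
So every satisfying assignment has rain = True.

True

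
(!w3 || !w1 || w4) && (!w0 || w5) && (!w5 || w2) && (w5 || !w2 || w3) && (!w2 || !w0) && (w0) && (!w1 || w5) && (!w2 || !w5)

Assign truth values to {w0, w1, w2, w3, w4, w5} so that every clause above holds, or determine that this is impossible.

UNSATISFIABLE

Unit clause (w0) forces w0 = true.
Unit clause (w5) forces w5 = true.
Unit clause (w2) forces w2 = true.
That conflicts with the unit clause (!w2).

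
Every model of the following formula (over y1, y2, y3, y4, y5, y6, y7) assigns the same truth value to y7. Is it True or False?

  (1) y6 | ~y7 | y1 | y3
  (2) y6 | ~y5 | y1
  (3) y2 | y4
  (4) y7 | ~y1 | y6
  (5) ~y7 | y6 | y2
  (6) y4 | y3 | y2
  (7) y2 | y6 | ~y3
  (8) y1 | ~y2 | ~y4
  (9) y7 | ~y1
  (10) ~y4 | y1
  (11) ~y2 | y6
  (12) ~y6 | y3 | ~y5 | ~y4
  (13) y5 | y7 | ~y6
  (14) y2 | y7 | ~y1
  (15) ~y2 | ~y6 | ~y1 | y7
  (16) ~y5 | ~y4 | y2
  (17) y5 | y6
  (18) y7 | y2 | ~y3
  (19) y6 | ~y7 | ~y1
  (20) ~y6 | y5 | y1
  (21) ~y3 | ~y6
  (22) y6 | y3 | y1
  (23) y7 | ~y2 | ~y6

True

Suppose y7 = 0.
From the singleton clause (~y1), y1 = 0.
From the singleton clause (~y4), y4 = 0.
From the singleton clause (y2), y2 = 1.
From the singleton clause (y6), y6 = 1.
Now (~y6) is unsatisfied and unit — conflict.
So every satisfying assignment has y7 = True.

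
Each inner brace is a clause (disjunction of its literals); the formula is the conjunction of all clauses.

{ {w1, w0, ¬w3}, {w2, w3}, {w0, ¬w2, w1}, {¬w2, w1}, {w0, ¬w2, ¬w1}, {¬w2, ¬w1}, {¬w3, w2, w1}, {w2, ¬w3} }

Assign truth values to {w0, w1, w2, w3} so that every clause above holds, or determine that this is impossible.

Try w2 = True.
From the singleton clause (w1), w1 = True.
But (¬w1) is also a unit clause — contradiction.
Backtrack on w2: now try w2 = False.
From the singleton clause (w3), w3 = True.
But (¬w3) is also a unit clause — contradiction.
Both values of w2 lead to a conflict.

UNSATISFIABLE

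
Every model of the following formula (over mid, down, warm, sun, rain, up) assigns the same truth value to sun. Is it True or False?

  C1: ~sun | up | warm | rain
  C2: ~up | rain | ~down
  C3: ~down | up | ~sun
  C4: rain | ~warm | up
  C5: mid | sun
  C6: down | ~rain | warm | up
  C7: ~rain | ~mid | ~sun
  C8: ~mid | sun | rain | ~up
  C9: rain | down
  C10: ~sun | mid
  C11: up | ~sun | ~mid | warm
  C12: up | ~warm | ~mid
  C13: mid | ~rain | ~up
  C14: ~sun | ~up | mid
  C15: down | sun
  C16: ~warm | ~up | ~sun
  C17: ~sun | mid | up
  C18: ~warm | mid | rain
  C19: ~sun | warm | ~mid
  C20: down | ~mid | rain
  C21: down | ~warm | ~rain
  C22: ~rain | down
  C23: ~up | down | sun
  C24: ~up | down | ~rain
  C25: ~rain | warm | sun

Suppose sun = 1.
The clause (mid) is unit, so mid = 1.
The clause (~rain) is unit, so rain = 0.
The clause (down) is unit, so down = 1.
The clause (~up) is unit, so up = 0.
That conflicts with the unit clause (up).
So every satisfying assignment has sun = False.

False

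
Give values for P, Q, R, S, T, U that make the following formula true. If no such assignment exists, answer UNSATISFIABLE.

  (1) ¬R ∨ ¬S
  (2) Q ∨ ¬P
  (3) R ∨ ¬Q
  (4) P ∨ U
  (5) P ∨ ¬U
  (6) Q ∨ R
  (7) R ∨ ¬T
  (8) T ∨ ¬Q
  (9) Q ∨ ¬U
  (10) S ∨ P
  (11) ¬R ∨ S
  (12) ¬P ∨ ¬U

Branch on R: set R = False.
Unit clause (¬Q) forces Q = False.
That conflicts with the unit clause (Q).
That branch fails; take R = True instead.
Unit clause (¬S) forces S = False.
That conflicts with the unit clause (S).
Neither R = True nor R = False works.

UNSATISFIABLE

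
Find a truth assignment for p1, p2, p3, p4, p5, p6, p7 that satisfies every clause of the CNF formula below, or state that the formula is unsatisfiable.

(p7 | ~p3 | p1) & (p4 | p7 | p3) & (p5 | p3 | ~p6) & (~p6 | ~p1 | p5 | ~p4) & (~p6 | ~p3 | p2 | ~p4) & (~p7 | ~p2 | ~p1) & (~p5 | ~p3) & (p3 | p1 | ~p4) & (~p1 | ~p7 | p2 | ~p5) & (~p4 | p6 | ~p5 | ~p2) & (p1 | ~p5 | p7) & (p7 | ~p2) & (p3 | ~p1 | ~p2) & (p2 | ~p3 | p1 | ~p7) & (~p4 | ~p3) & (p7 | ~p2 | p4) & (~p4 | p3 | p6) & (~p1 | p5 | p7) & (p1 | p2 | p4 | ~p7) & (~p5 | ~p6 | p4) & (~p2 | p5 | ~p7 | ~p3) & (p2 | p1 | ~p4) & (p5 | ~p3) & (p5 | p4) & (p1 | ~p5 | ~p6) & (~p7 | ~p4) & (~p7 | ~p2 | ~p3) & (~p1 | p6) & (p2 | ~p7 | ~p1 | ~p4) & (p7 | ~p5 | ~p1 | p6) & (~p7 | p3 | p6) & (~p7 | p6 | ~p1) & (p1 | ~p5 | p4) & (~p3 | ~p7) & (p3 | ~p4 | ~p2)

p1 ↦ 1; p2 ↦ 0; p3 ↦ 0; p4 ↦ 1; p5 ↦ 1; p6 ↦ 1; p7 ↦ 0

Case p5 = 1:
The clause (~p3) is unit, so p3 = 0.
Case p4 = 1:
The clause (p1) is unit, so p1 = 1.
The clause (~p2) is unit, so p2 = 0.
The clause (~p7) is unit, so p7 = 0.
The clause (p6) is unit, so p6 = 1.
Every clause now holds.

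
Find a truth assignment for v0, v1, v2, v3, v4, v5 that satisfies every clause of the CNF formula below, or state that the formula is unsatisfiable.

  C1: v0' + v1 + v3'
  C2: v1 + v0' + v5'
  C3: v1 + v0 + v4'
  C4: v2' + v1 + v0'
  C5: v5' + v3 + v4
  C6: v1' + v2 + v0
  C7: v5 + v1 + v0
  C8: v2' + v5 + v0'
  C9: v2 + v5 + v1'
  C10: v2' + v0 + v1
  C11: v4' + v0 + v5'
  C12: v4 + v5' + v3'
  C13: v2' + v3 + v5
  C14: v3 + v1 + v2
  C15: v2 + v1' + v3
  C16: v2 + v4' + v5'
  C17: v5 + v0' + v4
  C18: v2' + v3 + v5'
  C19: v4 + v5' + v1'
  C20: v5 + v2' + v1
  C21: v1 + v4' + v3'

Try v0 = 0.
Try v1 = 1.
(v2) alone gives v2 = 1.
Try v4 = 0.
(v5') alone gives v5 = 0.
(v3) alone gives v3 = 1.
All clauses are satisfied.

v0=0, v1=1, v2=1, v3=1, v4=0, v5=0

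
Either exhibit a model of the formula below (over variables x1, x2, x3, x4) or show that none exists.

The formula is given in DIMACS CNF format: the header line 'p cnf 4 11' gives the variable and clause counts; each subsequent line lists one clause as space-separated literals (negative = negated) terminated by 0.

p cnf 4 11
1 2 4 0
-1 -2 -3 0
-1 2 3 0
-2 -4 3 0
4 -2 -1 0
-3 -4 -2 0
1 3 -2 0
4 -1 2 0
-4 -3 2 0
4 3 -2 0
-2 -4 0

x1: False, x2: True, x3: True, x4: False

Suppose x2 = True.
(¬x4) alone gives x4 = False.
(¬x1) alone gives x1 = False.
(x3) alone gives x3 = True.
All clauses are satisfied.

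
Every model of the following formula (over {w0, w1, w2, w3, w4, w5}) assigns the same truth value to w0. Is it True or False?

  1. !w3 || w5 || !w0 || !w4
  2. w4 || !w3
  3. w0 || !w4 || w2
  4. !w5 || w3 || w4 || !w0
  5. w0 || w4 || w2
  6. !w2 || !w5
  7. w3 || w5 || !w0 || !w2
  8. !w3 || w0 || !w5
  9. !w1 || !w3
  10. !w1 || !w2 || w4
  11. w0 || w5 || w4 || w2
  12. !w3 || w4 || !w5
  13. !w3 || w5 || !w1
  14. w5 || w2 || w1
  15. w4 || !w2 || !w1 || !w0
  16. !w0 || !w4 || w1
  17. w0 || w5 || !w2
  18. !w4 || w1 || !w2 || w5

Suppose w0 = false.
Suppose w4 = true.
From the singleton clause (w2), w2 = true.
From the singleton clause (!w5), w5 = false.
That conflicts with the unit clause (w5).
That branch fails; take w4 = false instead.
From the singleton clause (!w3), w3 = false.
From the singleton clause (w2), w2 = true.
From the singleton clause (!w5), w5 = false.
That conflicts with the unit clause (w5).
Either choice for w4 ends in contradiction.
So every satisfying assignment has w0 = True.

True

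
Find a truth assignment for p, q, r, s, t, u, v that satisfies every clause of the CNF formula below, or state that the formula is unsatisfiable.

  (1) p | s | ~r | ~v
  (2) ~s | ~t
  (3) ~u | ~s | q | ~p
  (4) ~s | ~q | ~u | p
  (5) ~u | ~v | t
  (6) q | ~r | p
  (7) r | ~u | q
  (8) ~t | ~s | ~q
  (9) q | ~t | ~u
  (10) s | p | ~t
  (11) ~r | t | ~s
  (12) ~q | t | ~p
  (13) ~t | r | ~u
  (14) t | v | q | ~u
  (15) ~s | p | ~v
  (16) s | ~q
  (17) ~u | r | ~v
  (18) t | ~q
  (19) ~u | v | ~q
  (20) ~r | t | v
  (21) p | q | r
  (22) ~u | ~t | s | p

p: 1; q: 0; r: 0; s: 1; t: 0; u: 0; v: 1

Try s = 1.
The clause (~t) is unit, so t = 0.
The clause (~r) is unit, so r = 0.
The clause (~q) is unit, so q = 0.
The clause (~u) is unit, so u = 0.
The clause (p) is unit, so p = 1.
Every clause is now satisfied; v is unconstrained.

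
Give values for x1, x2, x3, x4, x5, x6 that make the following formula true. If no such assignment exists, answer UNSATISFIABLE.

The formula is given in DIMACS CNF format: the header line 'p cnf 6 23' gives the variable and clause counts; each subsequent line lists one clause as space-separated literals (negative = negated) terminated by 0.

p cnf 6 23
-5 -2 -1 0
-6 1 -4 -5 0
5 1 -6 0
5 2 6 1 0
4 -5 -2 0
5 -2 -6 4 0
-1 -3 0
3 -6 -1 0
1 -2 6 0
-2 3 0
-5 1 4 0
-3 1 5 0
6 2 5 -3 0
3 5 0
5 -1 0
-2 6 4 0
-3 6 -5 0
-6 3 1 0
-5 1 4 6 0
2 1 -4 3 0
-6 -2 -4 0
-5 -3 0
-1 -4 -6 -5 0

Suppose x1 = True.
From the singleton clause (¬x3), x3 = False.
From the singleton clause (¬x6), x6 = False.
From the singleton clause (¬x2), x2 = False.
From the singleton clause (x5), x5 = True.
All clauses hold; x4 can take either value.

x1=True, x2=False, x3=False, x4=True, x5=True, x6=False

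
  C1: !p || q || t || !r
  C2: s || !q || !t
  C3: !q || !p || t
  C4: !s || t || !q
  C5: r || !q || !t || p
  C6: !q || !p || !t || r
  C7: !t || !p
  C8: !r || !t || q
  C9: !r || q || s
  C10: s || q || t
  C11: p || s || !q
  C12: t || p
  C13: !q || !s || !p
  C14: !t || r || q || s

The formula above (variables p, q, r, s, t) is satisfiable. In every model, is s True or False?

True

Suppose s = false.
Suppose q = false.
The clause (!r) is unit, so r = false.
The clause (t) is unit, so t = true.
But (!t) is also a unit clause — contradiction.
Undo q and try q = true.
The clause (!t) is unit, so t = false.
The clause (!p) is unit, so p = false.
But (p) is also a unit clause — contradiction.
Either choice for q ends in contradiction.
So every satisfying assignment has s = True.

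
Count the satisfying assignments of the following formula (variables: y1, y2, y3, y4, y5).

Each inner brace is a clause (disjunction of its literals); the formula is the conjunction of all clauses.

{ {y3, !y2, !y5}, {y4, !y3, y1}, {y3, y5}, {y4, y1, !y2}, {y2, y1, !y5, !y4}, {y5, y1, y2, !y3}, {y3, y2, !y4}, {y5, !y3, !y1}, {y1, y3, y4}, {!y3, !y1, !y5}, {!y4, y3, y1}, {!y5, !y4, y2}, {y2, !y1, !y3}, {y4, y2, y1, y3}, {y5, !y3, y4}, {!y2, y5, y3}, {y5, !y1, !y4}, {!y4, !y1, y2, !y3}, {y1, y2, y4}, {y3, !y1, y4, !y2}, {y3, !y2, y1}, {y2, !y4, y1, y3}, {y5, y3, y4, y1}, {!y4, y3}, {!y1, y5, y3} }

There are 2^5 = 32 truth assignments over (y1, y2, y3, y4, y5).
Split on y4. With y4 = true, the clauses containing y4 are satisfied and !y4 drops from the rest; 2 of the 2^4 = 16 assignments to the other variables satisfy what remains.
With y4 = false, by the same count on the reduced clause set, 1 assignment works.
(One model: y1=F, y2=T, y3=T, y4=T, y5=F.)
Total: 2 + 1 = 3.

3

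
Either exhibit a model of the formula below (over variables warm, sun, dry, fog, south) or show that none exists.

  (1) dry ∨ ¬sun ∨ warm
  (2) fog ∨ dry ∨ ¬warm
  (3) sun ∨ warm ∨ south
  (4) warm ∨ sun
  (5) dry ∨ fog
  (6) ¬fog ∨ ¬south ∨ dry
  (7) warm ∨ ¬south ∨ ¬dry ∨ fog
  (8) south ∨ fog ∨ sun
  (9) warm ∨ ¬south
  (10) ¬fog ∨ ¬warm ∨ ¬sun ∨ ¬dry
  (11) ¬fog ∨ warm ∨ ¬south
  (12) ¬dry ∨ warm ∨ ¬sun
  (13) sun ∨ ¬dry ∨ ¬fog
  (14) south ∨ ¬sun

Suppose warm = True.
Suppose fog = True.
Suppose south = False.
From the singleton clause (¬sun), sun = False.
From the singleton clause (¬dry), dry = False.
All clauses are satisfied.

warm=True; sun=False; dry=False; fog=True; south=False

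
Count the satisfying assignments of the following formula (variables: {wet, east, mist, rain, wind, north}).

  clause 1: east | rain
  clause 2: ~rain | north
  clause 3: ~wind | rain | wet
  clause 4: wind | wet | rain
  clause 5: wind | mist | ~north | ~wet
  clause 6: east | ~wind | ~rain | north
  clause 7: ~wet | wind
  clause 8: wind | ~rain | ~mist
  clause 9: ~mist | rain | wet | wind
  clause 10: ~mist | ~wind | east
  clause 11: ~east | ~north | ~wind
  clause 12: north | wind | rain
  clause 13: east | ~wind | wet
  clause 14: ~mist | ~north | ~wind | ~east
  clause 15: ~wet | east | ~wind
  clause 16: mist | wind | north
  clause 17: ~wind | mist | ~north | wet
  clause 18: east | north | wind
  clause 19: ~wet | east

There are 2^6 = 64 truth assignments over (wet, east, mist, rain, wind, north).
Split on wind. With wind = 1, the clauses containing wind are satisfied and ~wind drops from the rest; 2 of the 2^5 = 32 assignments to the other variables satisfy what remains.
With wind = 0, by the same count on the reduced clause set, 2 assignments work.
(One model: wet=F, east=F, mist=F, rain=T, wind=F, north=T.)
Total: 2 + 2 = 4.

4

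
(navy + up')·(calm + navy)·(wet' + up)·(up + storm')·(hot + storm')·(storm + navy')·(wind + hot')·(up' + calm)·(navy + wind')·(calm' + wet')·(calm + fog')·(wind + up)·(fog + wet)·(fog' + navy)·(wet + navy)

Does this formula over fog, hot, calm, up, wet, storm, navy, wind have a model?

Try navy = 1.
Unit clause (storm) forces storm = 1.
Unit clause (up) forces up = 1.
Unit clause (hot) forces hot = 1.
Unit clause (wind) forces wind = 1.
Unit clause (calm) forces calm = 1.
Unit clause (wet') forces wet = 0.
Unit clause (fog) forces fog = 1.
All clauses are satisfied.
A satisfying assignment: fog ↦ 1; hot ↦ 1; calm ↦ 1; up ↦ 1; wet ↦ 0; storm ↦ 1; navy ↦ 1; wind ↦ 1.

Yes, satisfiable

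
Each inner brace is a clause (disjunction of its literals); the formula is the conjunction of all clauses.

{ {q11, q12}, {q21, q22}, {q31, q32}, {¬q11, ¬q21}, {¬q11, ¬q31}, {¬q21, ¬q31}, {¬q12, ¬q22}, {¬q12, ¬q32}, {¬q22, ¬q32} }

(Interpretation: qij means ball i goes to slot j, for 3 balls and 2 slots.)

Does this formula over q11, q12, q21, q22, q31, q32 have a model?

Unsatisfiable

Try q11 = True.
From the singleton clause (¬q21), q21 = False.
From the singleton clause (q22), q22 = True.
From the singleton clause (¬q31), q31 = False.
From the singleton clause (q32), q32 = True.
That conflicts with the unit clause (¬q32).
So q11 must be the other value — set q11 = False.
From the singleton clause (q12), q12 = True.
From the singleton clause (¬q22), q22 = False.
From the singleton clause (q21), q21 = True.
From the singleton clause (¬q31), q31 = False.
From the singleton clause (q32), q32 = True.
That conflicts with the unit clause (¬q32).
Either choice for q11 ends in contradiction.
No assignment satisfies every clause.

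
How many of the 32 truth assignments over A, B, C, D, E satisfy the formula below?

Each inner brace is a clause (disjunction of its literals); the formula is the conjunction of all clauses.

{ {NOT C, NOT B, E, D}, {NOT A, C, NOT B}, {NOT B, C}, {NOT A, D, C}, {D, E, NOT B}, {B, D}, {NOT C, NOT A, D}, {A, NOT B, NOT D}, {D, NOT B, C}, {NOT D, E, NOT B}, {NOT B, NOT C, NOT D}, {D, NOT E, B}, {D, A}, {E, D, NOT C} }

There are 2^5 = 32 truth assignments over (A, B, C, D, E).
Split on A. With A = true, the clauses containing A are satisfied and NOT A drops from the rest; 4 of the 2^4 = 16 assignments to the other variables satisfy what remains.
With A = false, by the same count on the reduced clause set, 4 assignments work.
(One model: A=F, B=F, C=F, D=T, E=F.)
Total: 4 + 4 = 8.

8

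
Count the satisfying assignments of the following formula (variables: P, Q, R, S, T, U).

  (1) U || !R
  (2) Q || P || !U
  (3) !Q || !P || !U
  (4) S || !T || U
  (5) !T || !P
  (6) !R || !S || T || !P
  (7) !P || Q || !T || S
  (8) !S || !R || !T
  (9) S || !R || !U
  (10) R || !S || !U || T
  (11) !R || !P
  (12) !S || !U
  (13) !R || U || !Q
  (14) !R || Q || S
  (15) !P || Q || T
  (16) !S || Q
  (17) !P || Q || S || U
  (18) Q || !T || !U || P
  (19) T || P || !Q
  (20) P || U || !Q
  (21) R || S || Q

3

There are 2^6 = 64 truth assignments over (P, Q, R, S, T, U).
Split on Q. With Q = true, the clauses containing Q are satisfied and !Q drops from the rest; 3 of the 2^5 = 32 assignments to the other variables satisfy what remains.
With Q = false, by the same count on the reduced clause set, 0 assignments work.
(One model: P=F, Q=T, R=F, S=F, T=T, U=T.)
Total: 3 + 0 = 3.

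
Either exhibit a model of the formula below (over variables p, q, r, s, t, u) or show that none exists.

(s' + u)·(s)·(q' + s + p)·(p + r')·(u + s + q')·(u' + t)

The clause (s) is unit, so s = 1.
The clause (u) is unit, so u = 1.
The clause (t) is unit, so t = 1.
Branch on p: set p = 1.
Every clause is now satisfied; q, r are unconstrained.

p: 1, q: 1, r: 0, s: 1, t: 1, u: 1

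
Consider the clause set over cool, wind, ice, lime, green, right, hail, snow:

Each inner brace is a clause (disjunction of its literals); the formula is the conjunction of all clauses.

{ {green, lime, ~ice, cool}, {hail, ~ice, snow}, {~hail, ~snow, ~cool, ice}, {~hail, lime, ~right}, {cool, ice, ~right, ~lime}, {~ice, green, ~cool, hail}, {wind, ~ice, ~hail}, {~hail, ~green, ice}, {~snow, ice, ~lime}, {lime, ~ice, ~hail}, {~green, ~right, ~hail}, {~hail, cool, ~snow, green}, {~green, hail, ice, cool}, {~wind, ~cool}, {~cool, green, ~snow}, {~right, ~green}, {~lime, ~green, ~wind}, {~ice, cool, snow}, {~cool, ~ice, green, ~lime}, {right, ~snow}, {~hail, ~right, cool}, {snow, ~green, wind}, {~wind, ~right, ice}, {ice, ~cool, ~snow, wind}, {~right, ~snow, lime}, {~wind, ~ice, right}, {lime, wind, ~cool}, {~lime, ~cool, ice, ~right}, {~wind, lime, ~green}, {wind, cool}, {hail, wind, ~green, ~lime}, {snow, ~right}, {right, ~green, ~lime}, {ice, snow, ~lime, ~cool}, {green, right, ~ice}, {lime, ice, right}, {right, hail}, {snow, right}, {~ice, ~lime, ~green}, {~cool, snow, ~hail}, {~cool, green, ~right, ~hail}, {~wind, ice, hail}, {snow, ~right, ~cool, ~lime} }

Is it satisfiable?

Case wind = 1:
From the singleton clause (~cool), cool = 0.
Case right = 1:
From the singleton clause (~green), green = 0.
From the singleton clause (~hail), hail = 0.
From the singleton clause (ice), ice = 1.
From the singleton clause (lime), lime = 1.
From the singleton clause (snow), snow = 1.
All clauses are satisfied.
A satisfying assignment: cool=0, wind=1, ice=1, lime=1, green=0, right=1, hail=0, snow=1.

Yes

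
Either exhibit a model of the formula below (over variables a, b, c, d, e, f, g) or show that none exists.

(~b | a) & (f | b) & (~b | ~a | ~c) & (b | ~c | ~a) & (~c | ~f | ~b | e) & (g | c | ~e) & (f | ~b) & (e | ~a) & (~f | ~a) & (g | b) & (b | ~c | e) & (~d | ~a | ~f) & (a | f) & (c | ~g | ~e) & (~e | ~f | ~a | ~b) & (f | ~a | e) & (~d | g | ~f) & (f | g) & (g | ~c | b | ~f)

a=0,  b=0,  c=1,  d=0,  e=1,  f=1,  g=1

Case b = 0:
From the singleton clause (f), f = 1.
From the singleton clause (~a), a = 0.
From the singleton clause (g), g = 1.
Case c = 1:
From the singleton clause (e), e = 1.
All clauses hold; d can take either value.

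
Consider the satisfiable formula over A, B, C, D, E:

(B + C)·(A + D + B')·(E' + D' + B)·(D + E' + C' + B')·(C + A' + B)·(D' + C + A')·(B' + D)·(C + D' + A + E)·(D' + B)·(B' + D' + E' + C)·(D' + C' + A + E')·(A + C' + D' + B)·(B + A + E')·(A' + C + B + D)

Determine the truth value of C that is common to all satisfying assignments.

Suppose C = 0.
(B) alone gives B = 1.
(D) alone gives D = 1.
(A') alone gives A = 0.
(E) alone gives E = 1.
Now (E') is unsatisfied and unit — conflict.
So every satisfying assignment has C = True.

True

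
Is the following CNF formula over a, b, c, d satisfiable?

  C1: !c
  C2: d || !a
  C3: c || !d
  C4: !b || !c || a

From the singleton clause (!c), c = false.
From the singleton clause (!d), d = false.
From the singleton clause (!a), a = false.
No clause remains; b is free.
A satisfying assignment: a: false,  b: false,  c: false,  d: false.

Yes, satisfiable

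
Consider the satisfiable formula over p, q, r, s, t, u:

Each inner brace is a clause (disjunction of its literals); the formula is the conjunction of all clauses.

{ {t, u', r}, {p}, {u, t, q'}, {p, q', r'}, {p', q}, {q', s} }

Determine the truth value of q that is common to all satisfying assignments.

True

Suppose q = 0.
From the singleton clause (p), p = 1.
Now (p') is unsatisfied and unit — conflict.
So every satisfying assignment has q = True.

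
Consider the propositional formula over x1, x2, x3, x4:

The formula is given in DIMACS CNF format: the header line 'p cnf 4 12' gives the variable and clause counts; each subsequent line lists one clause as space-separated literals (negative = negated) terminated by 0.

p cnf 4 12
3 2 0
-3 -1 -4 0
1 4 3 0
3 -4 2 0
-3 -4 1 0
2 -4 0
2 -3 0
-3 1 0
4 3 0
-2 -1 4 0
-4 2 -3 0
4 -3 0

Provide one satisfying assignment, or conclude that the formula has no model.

Branch on x3: set x3 = False.
(x2) alone gives x2 = True.
(x4) alone gives x4 = True.
Every clause is now satisfied; x1 is unconstrained.

x1 ↦ False,  x2 ↦ True,  x3 ↦ False,  x4 ↦ True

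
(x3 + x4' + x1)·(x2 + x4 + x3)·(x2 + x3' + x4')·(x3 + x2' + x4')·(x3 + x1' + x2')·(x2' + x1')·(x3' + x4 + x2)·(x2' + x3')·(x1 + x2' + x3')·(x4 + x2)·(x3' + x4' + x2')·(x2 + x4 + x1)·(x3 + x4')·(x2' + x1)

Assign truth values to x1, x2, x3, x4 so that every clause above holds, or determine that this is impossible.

Branch on x2: set x2 = 0.
The clause (x4) is unit, so x4 = 1.
The clause (x3') is unit, so x3 = 0.
That conflicts with the unit clause (x3).
Undo x2 and try x2 = 1.
The clause (x1') is unit, so x1 = 0.
That conflicts with the unit clause (x1).
Either choice for x2 ends in contradiction.

UNSATISFIABLE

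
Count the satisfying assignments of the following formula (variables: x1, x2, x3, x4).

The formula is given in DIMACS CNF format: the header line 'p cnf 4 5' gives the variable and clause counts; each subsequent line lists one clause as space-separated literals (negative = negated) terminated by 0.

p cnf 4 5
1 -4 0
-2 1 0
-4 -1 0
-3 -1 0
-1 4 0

2

There are 2^4 = 16 truth assignments over (x1, x2, x3, x4).
Check each against the 5 clauses (columns in the order x1, x2, x3, x4):
  F F F F  ✓ satisfies all
  F F F T  ✗ fails (x1 ∨ ¬x4)
  F F T F  ✓ satisfies all
  F F T T  ✗ fails (x1 ∨ ¬x4)
  F T F F  ✗ fails (¬x2 ∨ x1)
  F T F T  ✗ fails (x1 ∨ ¬x4)
  F T T F  ✗ fails (¬x2 ∨ x1)
  F T T T  ✗ fails (x1 ∨ ¬x4)
  T F F F  ✗ fails (¬x1 ∨ x4)
  T F F T  ✗ fails (¬x4 ∨ ¬x1)
  T F T F  ✗ fails (¬x3 ∨ ¬x1)
  T F T T  ✗ fails (¬x4 ∨ ¬x1)
  T T F F  ✗ fails (¬x1 ∨ x4)
  T T F T  ✗ fails (¬x4 ∨ ¬x1)
  T T T F  ✗ fails (¬x3 ∨ ¬x1)
  T T T T  ✗ fails (¬x4 ∨ ¬x1)
2 of the 16 rows are models.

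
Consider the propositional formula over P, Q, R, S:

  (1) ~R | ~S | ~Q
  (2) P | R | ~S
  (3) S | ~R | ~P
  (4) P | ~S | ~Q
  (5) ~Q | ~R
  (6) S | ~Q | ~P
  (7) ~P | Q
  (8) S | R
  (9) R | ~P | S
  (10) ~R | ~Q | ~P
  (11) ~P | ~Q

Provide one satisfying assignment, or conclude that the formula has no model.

Case Q = 0:
(~P) alone gives P = 0.
Case R = 1:
No clause remains; S is free.

P=0; Q=0; R=1; S=1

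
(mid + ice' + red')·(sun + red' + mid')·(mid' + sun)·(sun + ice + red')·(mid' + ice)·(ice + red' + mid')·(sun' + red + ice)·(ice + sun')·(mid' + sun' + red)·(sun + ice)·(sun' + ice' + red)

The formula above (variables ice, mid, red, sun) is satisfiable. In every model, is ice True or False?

True

Suppose ice = 0.
Unit clause (mid') forces mid = 0.
Unit clause (sun') forces sun = 0.
But (sun) is also a unit clause — contradiction.
So every satisfying assignment has ice = True.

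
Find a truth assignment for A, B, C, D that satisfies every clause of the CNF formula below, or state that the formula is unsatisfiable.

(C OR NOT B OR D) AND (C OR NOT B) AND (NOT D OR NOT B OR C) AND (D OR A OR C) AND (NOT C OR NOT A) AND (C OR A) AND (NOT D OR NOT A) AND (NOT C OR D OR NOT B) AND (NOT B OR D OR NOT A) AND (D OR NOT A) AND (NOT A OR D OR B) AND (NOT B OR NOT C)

Suppose C = true.
(NOT A) alone gives A = false.
(NOT B) alone gives B = false.
No clause remains; D is free.

A=false, B=false, C=true, D=true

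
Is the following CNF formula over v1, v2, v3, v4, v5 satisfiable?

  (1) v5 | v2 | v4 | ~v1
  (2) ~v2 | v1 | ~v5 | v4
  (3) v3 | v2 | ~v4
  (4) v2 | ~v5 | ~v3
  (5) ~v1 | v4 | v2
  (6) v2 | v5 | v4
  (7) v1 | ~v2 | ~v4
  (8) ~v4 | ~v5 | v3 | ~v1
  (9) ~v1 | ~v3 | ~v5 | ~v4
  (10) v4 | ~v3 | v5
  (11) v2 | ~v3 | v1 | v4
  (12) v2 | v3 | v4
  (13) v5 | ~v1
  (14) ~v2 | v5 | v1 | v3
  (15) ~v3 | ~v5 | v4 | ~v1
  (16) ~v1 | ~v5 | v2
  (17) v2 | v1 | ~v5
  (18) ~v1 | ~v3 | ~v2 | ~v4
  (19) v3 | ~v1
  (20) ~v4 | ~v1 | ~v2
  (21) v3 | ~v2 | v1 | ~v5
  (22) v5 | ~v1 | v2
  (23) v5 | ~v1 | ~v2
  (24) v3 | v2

Try v5 = 0.
Unit clause (~v1) forces v1 = 0.
Try v2 = 0.
Unit clause (v4) forces v4 = 1.
Unit clause (v3) forces v3 = 1.
All clauses are satisfied.
A satisfying assignment: v1: 0, v2: 0, v3: 1, v4: 1, v5: 0.

Yes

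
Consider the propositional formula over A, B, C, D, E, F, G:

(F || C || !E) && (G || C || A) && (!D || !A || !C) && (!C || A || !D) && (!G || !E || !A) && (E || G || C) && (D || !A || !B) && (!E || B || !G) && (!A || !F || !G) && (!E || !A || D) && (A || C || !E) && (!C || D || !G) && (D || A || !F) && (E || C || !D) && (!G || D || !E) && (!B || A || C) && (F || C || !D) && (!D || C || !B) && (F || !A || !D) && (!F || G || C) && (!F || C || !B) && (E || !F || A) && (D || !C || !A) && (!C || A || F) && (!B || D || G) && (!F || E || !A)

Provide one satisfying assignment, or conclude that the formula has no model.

Branch on F: set F = false.
Branch on C: set C = false.
Unit clause (!E) forces E = false.
Unit clause (G) forces G = true.
Unit clause (!D) forces D = false.
Branch on A: set A = false.
Unit clause (!B) forces B = false.
This assignment satisfies each clause.

A ↦ false,  B ↦ false,  C ↦ false,  D ↦ false,  E ↦ false,  F ↦ false,  G ↦ true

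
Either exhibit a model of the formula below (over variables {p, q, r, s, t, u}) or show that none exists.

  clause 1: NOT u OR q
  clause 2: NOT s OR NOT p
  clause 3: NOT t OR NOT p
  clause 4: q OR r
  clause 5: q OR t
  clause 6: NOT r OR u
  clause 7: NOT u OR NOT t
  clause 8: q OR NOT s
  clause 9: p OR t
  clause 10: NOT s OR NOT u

Case u = false:
From the singleton clause (NOT r), r = false.
From the singleton clause (q), q = true.
Case s = false:
Case t = false:
From the singleton clause (p), p = true.
All clauses are satisfied.

p=true,  q=true,  r=false,  s=false,  t=false,  u=false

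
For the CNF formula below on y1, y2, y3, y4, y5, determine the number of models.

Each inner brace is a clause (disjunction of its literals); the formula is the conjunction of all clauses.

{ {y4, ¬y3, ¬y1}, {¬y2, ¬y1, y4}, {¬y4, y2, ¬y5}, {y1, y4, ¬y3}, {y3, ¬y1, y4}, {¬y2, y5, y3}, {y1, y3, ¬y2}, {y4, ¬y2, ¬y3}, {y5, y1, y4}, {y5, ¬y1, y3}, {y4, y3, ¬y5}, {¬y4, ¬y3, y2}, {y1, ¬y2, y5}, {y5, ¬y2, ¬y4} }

There are 2^5 = 32 truth assignments over (y1, y2, y3, y4, y5).
Split on y5. With y5 = True, the clauses containing y5 are satisfied and ¬y5 drops from the rest; 3 of the 2^4 = 16 assignments to the other variables satisfy what remains.
With y5 = False, by the same count on the reduced clause set, 1 assignment works.
Total: 3 + 1 = 4.

4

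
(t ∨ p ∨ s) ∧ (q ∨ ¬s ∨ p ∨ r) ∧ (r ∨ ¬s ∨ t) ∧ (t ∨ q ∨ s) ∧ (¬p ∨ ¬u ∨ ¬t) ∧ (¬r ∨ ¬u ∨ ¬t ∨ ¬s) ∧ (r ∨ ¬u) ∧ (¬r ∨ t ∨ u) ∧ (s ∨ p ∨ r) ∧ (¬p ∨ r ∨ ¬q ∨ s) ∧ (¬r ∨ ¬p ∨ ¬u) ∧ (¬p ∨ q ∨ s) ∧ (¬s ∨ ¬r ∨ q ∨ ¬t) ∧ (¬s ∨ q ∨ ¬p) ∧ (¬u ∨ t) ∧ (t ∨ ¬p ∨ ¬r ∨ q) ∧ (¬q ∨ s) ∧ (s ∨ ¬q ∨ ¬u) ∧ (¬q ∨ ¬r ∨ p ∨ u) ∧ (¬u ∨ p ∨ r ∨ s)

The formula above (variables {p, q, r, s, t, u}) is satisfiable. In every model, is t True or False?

Suppose t = False.
Unit clause (¬u) forces u = False.
Unit clause (¬r) forces r = False.
Unit clause (¬s) forces s = False.
Unit clause (p) forces p = True.
Unit clause (q) forces q = True.
That conflicts with the unit clause (¬q).
So every satisfying assignment has t = True.

True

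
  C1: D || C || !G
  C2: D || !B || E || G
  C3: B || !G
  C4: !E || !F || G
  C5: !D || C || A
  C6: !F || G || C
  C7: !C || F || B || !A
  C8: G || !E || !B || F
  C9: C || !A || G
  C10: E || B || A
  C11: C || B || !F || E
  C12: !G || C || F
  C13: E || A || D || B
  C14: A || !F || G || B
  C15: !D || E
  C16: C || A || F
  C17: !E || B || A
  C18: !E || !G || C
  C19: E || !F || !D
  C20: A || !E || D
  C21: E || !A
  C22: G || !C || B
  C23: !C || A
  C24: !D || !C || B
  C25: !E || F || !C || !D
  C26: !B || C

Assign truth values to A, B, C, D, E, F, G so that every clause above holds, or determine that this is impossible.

A ↦ true, B ↦ true, C ↦ true, D ↦ true, E ↦ true, F ↦ true, G ↦ true

Case B = true:
The clause (C) is unit, so C = true.
The clause (A) is unit, so A = true.
The clause (E) is unit, so E = true.
Case F = true:
The clause (G) is unit, so G = true.
All clauses hold; D can take either value.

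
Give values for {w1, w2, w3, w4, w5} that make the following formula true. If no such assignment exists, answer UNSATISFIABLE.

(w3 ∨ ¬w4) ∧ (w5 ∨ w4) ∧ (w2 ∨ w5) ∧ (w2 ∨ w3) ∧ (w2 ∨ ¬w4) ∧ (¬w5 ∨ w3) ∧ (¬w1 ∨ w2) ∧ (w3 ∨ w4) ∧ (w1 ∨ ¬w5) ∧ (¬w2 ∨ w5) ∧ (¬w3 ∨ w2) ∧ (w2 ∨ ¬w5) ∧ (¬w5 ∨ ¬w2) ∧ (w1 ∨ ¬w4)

Branch on w3: set w3 = True.
Unit clause (w2) forces w2 = True.
Unit clause (w5) forces w5 = True.
That conflicts with the unit clause (¬w5).
Backtrack on w3: now try w3 = False.
Unit clause (¬w4) forces w4 = False.
That conflicts with the unit clause (w4).
Neither w3 = True nor w3 = False works.

UNSATISFIABLE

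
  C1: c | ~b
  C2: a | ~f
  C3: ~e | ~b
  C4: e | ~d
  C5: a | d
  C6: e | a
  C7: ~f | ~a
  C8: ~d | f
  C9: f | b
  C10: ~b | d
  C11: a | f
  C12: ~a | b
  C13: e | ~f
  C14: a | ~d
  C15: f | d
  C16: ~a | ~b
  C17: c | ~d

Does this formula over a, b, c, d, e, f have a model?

No, unsatisfiable

Suppose c = 1.
Suppose a = 1.
The clause (~f) is unit, so f = 0.
The clause (~d) is unit, so d = 0.
That conflicts with the unit clause (d).
So a must be the other value — set a = 0.
The clause (~f) is unit, so f = 0.
That conflicts with the unit clause (f).
Either choice for a ends in contradiction.
So c must be the other value — set c = 0.
The clause (~b) is unit, so b = 0.
The clause (f) is unit, so f = 1.
The clause (a) is unit, so a = 1.
That conflicts with the unit clause (~a).
Either choice for c ends in contradiction.
No assignment satisfies every clause.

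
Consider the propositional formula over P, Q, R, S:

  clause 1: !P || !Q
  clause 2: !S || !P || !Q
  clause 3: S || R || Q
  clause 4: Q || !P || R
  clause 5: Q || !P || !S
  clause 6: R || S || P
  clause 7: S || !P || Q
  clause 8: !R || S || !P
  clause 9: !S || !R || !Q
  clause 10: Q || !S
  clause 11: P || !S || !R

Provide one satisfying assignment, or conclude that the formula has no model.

P: false, Q: false, R: true, S: false

Suppose P = false.
Suppose R = true.
Unit clause (!S) forces S = false.
No clause remains; Q is free.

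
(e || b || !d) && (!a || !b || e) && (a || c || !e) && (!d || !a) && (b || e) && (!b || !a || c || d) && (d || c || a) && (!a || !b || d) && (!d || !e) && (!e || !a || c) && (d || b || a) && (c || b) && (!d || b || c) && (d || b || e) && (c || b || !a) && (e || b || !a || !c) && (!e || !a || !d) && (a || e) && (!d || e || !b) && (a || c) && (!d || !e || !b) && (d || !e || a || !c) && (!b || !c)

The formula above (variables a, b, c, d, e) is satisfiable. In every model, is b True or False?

Suppose b = true.
The clause (!c) is unit, so c = false.
The clause (a) is unit, so a = true.
The clause (e) is unit, so e = true.
That conflicts with the unit clause (!e).
So every satisfying assignment has b = False.

False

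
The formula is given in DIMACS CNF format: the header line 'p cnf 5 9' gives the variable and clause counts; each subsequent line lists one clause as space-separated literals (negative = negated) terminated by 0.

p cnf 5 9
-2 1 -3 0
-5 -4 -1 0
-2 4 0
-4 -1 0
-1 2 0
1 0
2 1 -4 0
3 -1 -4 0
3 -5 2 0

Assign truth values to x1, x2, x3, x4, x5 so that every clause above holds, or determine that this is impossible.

From the singleton clause (x1), x1 = True.
From the singleton clause (¬x4), x4 = False.
From the singleton clause (¬x2), x2 = False.
Now (x2) is unsatisfied and unit — conflict.

UNSATISFIABLE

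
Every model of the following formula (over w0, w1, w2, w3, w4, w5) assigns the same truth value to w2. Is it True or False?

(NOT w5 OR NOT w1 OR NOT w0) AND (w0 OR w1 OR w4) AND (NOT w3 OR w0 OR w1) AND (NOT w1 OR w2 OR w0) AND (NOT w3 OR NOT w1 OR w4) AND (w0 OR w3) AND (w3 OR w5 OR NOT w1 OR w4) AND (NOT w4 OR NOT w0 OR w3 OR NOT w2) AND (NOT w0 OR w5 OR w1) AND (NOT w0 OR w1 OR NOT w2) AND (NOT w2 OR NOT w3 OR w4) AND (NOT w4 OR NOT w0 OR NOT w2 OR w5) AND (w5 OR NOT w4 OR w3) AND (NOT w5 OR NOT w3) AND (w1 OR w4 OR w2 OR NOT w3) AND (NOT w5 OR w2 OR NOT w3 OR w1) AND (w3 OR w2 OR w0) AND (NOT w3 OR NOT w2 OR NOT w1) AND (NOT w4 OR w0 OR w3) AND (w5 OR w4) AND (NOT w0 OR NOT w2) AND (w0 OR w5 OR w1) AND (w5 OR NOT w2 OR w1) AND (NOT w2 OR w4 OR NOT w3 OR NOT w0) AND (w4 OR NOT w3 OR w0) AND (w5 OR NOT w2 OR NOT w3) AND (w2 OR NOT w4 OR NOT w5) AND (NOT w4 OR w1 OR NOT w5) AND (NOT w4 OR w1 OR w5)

False

Suppose w2 = true.
From the singleton clause (NOT w0), w0 = false.
From the singleton clause (w3), w3 = true.
From the singleton clause (w1), w1 = true.
Now (NOT w1) is unsatisfied and unit — conflict.
So every satisfying assignment has w2 = False.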